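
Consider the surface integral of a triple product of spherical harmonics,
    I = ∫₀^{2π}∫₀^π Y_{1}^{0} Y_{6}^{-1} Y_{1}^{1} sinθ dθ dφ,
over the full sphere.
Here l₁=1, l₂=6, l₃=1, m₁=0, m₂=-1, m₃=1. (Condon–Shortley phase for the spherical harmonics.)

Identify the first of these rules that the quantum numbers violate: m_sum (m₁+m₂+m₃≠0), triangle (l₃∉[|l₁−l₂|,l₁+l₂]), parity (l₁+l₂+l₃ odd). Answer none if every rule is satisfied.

m₁+m₂+m₃ = 0 − 1 + 1 = 0  ✓
triangle: |1−6|=5 ≤ l₃=1 ≤ 1+6=7  ✗
parity: l₁+l₂+l₃ = 8 is even

triangle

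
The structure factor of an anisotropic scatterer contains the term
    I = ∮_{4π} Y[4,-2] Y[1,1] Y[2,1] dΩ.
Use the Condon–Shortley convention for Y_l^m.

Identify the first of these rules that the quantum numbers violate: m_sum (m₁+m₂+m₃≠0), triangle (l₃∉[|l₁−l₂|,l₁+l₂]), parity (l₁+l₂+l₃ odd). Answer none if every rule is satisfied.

m₁+m₂+m₃ = -2 + 1 + 1 = 0  ✓
triangle: |4−1|=3 ≤ l₃=2 ≤ 4+1=5  ✗
parity: l₁+l₂+l₃ = 7 is odd

triangle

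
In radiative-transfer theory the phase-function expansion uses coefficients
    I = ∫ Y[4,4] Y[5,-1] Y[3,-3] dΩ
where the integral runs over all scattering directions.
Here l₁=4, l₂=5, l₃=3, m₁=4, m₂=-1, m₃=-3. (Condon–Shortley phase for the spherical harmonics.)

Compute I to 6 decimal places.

m-sum 0 ✓  L=12 even ✓  1≤3≤9 ✓
Π(2lᵢ+1) = 9×11×7 = 693
triangle coeff Δ(4,5,3) = 1/180180
Σ_t [2,4]: t=2:+1/576 t=3:−1/144 t=4:+1/576 = -1/288
(3j)²=20/1001 [(4 5 3; 0 0 0)], sign=+1
Σ_t [0,0]: t=0:+1/34560 = 1/34560
(3j)²=1/429 [(4 5 3; 4 -1 -3)], sign=+1
⇒ 4πI² = 60/1859
I = (+1)√(60/1859/(4π)) = 0.05067935

0.050679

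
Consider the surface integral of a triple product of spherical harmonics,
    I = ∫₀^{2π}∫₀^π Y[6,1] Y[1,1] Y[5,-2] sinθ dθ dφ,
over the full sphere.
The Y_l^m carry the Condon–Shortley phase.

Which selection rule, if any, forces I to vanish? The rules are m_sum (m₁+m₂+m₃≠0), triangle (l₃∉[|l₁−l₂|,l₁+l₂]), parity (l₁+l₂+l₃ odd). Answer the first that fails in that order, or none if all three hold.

m₁+m₂+m₃ = 1 + 1 − 2 = 0  ✓
triangle: |6−1|=5 ≤ l₃=5 ≤ 6+1=7  ✓
parity: l₁+l₂+l₃ = 12 is even  ✓

none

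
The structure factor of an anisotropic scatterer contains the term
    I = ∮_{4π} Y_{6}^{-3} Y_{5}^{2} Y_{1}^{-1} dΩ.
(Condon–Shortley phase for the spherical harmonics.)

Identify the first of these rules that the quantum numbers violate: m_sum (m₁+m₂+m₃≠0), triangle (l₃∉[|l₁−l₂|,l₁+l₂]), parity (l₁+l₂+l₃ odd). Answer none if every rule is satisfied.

m_sum

Σmᵢ = -2  ✗
l₃∈[|l₁−l₂|,l₁+l₂]=[1,11], have l₃=1
Σlᵢ = 12 ⇒ even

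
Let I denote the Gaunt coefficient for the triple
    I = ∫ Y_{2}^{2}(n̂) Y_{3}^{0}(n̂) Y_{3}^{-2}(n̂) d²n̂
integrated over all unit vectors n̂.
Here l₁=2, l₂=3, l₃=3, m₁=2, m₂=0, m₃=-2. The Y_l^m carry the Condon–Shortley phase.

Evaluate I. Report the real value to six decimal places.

-0.188063

Rules hold: Σm=0, L=8 even, 1≤3≤5.
N = 5·7·7 = 245
Δ = 2!·2!·4!/9! = 1/3780
Racah Σ t=0..2: t=0:+1/24 t=1:−1/4 t=2:+1/24 = -1/6
⇒ 3j(2 3 3; 0 0 0)² = 4/105, sgn +1
Racah Σ t=0..0: t=0:+1/24 = 1/24
⇒ 3j(2 3 3; 2 0 -2)² = 1/21, sgn -1
4πI² = N·(3j₀)²·(3jₘ)² = 4/9
I = -1·√(0.444444/4π) = -0.18806319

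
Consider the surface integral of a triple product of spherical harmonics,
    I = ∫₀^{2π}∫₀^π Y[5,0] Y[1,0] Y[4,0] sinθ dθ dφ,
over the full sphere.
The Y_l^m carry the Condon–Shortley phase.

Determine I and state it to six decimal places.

0.245532

Rules hold: Σm=0, L=10 even, 4≤4≤6.
N = 11·3·9 = 297
Δ = 2!·8!·0!/11! = 1/495
Racah Σ t=1..1: t=1:−1/576 = -1/576
⇒ 3j(5 1 4; 0 0 0)² = 5/99, sgn -1
(m-triple is (0,0,0) — same symbol as above.)
4πI² = N·(3j₀)²·(3jₘ)² = 25/33
I = +1·√(0.757576/4π) = 0.24553200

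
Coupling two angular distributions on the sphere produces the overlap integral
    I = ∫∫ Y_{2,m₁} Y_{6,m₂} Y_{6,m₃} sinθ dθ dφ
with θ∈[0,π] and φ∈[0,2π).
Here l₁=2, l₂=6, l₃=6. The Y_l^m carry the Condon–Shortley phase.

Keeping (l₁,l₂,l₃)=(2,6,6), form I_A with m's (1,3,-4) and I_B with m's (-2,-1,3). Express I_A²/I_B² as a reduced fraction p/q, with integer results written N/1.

Shared (l₁,l₂,l₃)=(2,6,6): N and (l;000)² cancel in I_A²/I_B².
A: Δ = 2!·2!·10!/15! = 1/90090; Racah Σ t=0..1: t=0:+1/725760 t=1:−1/161280 = -1/207360; ⇒ 3j(2 6 6; 1 3 -4)² = 7/286, sgn -1
B: Δ = 2!·2!·10!/15! = 1/90090; Racah Σ t=2..2: t=2:+1/120960 = 1/120960; ⇒ 3j(2 6 6; -2 -1 3)² = 24/1001, sgn -1
I_A²/I_B² = (7/286)/(24/1001) = 49/48

49/48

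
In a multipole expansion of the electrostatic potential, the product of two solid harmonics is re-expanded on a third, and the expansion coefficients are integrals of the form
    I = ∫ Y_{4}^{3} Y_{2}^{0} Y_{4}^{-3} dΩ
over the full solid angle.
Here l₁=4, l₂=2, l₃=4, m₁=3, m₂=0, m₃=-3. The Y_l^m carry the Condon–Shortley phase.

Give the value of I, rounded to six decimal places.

m-sum 0 ✓  L=10 even ✓  2≤4≤6 ✓
Π(2lᵢ+1) = 9×5×9 = 405
triangle coeff Δ(4,2,4) = 1/13860
Σ_t [0,2]: t=0:+1/192 t=1:−1/36 t=2:+1/192 = -5/288
(3j)²=20/693 [(4 2 4; 0 0 0)], sign=-1
Σ_t [0,1]: t=0:+1/480 t=1:−1/720 = 1/1440
(3j)²=7/1980 [(4 2 4; 3 0 -3)], sign=-1
⇒ 4πI² = 5/121
I = (+1)√(5/121/(4π)) = 0.05734392

0.057344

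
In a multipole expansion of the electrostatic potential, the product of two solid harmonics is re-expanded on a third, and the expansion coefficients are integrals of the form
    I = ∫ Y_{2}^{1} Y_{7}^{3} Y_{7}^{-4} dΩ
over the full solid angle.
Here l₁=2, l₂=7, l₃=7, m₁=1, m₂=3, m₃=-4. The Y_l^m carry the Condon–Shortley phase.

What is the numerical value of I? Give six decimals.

0.162315

Checks pass: Σm=0; 16 even; l₃=7∈[5,9].
(2·2+1)(2·7+1)(2·7+1) = 1125
Δ: 2! 2! 12! / 17! → 1/185640
sum: t=0:+1/2419200 t=1:−1/518400 t=2:+1/2419200 = -1/907200
3j²(2 7 7; 0 0 0) = Δ·Π!·Σ² = 56/3315  (sign +1)
sum: t=0:+1/14515200 t=1:−1/4354560 = -1/6220800
3j²(2 7 7; 1 3 -4) = Δ·Π!·Σ² = 77/4420  (sign +1)
combine: 4πI² = 1125·56/3315·77/4420 = 16170/48841
take √, sign +1: I = 0.16231468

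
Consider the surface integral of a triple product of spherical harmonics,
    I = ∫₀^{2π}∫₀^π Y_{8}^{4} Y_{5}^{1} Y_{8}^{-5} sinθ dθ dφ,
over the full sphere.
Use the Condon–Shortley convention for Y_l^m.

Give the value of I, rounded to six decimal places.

L=21 odd ⇒ parity kills the (l;000) factor ⇒ I = 0

0.000000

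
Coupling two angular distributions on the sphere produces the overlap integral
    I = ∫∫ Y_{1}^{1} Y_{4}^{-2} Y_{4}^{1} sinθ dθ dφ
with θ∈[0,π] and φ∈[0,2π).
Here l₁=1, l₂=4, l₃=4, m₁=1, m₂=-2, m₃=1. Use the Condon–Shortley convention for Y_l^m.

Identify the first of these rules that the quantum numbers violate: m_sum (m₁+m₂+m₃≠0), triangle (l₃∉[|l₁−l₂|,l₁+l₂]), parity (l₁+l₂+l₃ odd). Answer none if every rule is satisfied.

azimuthal sum: 1 − 2 + 1 = 0  ✓
3 ≤ 4 ≤ 5 (triangle on l)  ✓
L = 1 + 4 + 4 = 9 (odd)  ✗

parity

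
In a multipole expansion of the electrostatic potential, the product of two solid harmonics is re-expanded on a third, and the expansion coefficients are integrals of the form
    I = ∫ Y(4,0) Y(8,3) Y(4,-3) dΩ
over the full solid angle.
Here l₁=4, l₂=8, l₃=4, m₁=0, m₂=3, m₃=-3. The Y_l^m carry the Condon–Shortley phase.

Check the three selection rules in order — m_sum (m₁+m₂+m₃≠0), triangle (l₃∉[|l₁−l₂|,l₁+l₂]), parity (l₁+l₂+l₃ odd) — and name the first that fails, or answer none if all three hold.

none

azimuthal sum: 0 + 3 − 3 = 0  ✓
4 ≤ 4 ≤ 12 (triangle on l)  ✓
L = 4 + 8 + 4 = 16 (even)  ✓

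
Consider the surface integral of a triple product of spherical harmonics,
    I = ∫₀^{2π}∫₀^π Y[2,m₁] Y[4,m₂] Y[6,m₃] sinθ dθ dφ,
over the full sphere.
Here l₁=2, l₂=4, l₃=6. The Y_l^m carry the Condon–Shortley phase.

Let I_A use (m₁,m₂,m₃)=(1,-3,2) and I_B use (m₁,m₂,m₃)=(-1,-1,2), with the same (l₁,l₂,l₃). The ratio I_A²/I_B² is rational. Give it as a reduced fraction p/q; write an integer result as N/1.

l's match ⇒ only the (l;m) 3-j factors differ between A and B.
A: triangle coeff Δ(2,4,6) = 1/6435; Σ_t [0,0]: t=0:+1/30240 = 1/30240; (3j)²=32/6435 [(2 4 6; 1 -3 2)], sign=+1
B: triangle coeff Δ(2,4,6) = 1/6435; Σ_t [0,0]: t=0:+1/4320 = 1/4320; (3j)²=224/6435 [(2 4 6; -1 -1 2)], sign=+1
I_A²/I_B² = (32/6435)/(224/6435) = 1/7

1/7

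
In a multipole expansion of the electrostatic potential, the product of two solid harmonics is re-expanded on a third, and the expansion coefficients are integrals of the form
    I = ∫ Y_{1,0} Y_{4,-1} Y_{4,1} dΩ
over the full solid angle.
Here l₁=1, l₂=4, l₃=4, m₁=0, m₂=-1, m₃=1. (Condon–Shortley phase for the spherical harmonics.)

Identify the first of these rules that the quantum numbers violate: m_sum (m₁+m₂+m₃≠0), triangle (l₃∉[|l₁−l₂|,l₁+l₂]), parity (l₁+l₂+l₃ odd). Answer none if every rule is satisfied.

Σmᵢ = 0  ✓
l₃∈[|l₁−l₂|,l₁+l₂]=[3,5], have l₃=4  ✓
Σlᵢ = 9 ⇒ odd  ✗

parity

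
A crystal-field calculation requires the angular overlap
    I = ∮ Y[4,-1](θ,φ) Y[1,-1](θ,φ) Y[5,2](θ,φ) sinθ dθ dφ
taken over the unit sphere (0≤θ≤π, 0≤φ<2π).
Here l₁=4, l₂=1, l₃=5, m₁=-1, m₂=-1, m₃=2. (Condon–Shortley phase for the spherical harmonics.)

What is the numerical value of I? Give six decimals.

0.225034

m-sum 0 ✓  L=10 even ✓  3≤5≤5 ✓
Π(2lᵢ+1) = 9×3×11 = 297
triangle coeff Δ(4,1,5) = 1/495
Σ_t [0,0]: t=0:+1/576 = 1/576
(3j)²=5/99 [(4 1 5; 0 0 0)], sign=-1
Σ_t [0,0]: t=0:+1/1440 = 1/1440
(3j)²=7/165 [(4 1 5; -1 -1 2)], sign=-1
⇒ 4πI² = 7/11
I = (+1)√(7/11/(4π)) = 0.22503380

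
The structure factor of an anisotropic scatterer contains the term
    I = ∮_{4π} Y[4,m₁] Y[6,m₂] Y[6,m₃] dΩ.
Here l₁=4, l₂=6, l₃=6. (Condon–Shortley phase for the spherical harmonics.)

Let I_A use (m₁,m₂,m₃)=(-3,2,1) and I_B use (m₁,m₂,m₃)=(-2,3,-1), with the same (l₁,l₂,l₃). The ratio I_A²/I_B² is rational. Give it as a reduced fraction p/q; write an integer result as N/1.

Shared (l₁,l₂,l₃)=(4,6,6): N and (l;000)² cancel in I_A²/I_B².
A: Δ = 4!·4!·8!/17! = 1/15315300; Racah Σ t=3..4: t=3:−1/103680 t=4:+1/82944 = 1/414720; ⇒ 3j(4 6 6; -3 2 1)² = 49/43758, sgn -1
B: Δ = 4!·4!·8!/17! = 1/15315300; Racah Σ t=2..4: t=2:+1/483840 t=3:−1/51840 t=4:+1/69120 = -1/362880; ⇒ 3j(4 6 6; -2 3 -1)² = 16/17017, sgn +1
I_A²/I_B² = (49/43758)/(16/17017) = 343/288

343/288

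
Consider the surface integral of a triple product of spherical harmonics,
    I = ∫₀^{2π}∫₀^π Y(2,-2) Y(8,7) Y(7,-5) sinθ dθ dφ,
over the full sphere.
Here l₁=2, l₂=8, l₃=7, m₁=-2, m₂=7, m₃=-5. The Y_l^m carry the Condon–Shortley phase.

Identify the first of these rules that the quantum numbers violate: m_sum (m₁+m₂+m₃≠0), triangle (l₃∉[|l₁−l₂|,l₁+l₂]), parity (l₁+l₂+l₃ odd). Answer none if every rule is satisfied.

parity

m₁+m₂+m₃ = -2 + 7 − 5 = 0  ✓
triangle: |2−8|=6 ≤ l₃=7 ≤ 2+8=10  ✓
parity: l₁+l₂+l₃ = 17 is odd  ✗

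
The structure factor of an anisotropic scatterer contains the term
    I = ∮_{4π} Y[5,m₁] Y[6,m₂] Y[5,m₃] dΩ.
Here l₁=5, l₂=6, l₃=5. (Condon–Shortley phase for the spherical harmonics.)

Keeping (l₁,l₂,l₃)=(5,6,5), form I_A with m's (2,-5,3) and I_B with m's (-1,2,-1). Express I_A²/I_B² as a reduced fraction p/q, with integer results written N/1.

11/40

Same 5,6,5: normalisation and zero-m 3j drop out of the ratio.
A: Δ: 6! 4! 6! / 17! → 1/28588560; sum: t=0:+1/518400 t=1:−1/345600 = -1/1036800; 3j²(5 6 5; 2 -5 3) = Δ·Π!·Σ² = 7/2210  (sign -1)
B: Δ: 6! 4! 6! / 17! → 1/28588560; sum: t=2:+1/829440 t=3:−1/25920 t=4:+1/9216 t=5:−1/25920 t=6:+1/829440 = 7/207360; 3j²(5 6 5; -1 2 -1) = Δ·Π!·Σ² = 28/2431  (sign +1)
I_A²/I_B² = (7/2210)/(28/2431) = 11/40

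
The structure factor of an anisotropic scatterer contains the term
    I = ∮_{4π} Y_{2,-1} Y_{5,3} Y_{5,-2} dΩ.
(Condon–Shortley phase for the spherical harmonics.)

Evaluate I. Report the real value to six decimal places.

Checks pass: Σm=0; 12 even; l₃=5∈[3,7].
(2·2+1)(2·5+1)(2·5+1) = 605
Δ: 2! 2! 8! / 13! → 1/38610
sum: t=0:+1/2880 t=1:−1/576 t=2:+1/2880 = -1/960
3j²(2 5 5; 0 0 0) = Δ·Π!·Σ² = 10/429  (sign +1)
sum: t=1:−1/10080 t=2:+1/2880 = 1/4032
3j²(2 5 5; -1 3 -2) = Δ·Π!·Σ² = 10/429  (sign -1)
combine: 4πI² = 605·10/429·10/429 = 500/1521
take √, sign -1: I = -0.16173926

-0.161739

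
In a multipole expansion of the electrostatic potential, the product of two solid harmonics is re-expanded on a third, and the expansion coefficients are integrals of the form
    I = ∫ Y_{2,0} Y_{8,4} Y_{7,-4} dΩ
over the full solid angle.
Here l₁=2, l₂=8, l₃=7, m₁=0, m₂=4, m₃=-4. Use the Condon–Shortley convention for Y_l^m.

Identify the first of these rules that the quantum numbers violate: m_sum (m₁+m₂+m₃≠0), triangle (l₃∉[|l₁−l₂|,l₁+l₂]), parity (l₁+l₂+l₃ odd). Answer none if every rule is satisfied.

Σmᵢ = 0  ✓
l₃∈[|l₁−l₂|,l₁+l₂]=[6,10], have l₃=7  ✓
Σlᵢ = 17 ⇒ odd  ✗

parity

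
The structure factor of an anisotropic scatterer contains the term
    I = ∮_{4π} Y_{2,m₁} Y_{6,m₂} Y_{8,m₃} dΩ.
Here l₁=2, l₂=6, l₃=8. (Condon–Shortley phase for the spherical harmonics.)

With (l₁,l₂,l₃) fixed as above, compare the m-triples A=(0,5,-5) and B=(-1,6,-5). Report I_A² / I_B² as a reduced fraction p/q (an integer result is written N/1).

Shared (l₁,l₂,l₃)=(2,6,8): N and (l;000)² cancel in I_A²/I_B².
A: Δ = 0!·4!·12!/17! = 1/30940; Racah Σ t=0..0: t=0:+1/159667200 = 1/159667200; ⇒ 3j(2 6 8; 0 5 -5)² = 9/1190, sgn -1
B: Δ = 0!·4!·12!/17! = 1/30940; Racah Σ t=0..0: t=0:+1/2874009600 = 1/2874009600; ⇒ 3j(2 6 8; -1 6 -5)² = 1/2380, sgn -1
I_A²/I_B² = (9/1190)/(1/2380) = 18/1

18/1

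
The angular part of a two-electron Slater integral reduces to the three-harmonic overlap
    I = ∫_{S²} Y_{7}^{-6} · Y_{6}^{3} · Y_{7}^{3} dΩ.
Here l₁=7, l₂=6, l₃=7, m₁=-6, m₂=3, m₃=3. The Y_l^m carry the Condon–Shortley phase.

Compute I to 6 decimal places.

0.095399

Rules hold: Σm=0, L=20 even, 1≤7≤13.
N = 15·13·15 = 2925
Δ = 6!·8!·6!/21! = 1/2444321880
Racah Σ t=0..6: t=0:+1/2612736000 t=1:−1/20736000 t=2:+1/1658880 t=3:−1/746496 t=4:+1/1658880 t=5:−1/20736000 t=6:+1/2612736000 = -1/4354560
⇒ 3j(7 6 7; 0 0 0)² = 1000/138567, sgn +1
Racah Σ t=5..6: t=5:−1/232243200 t=6:+1/130636800 = 1/298598400
⇒ 3j(7 6 7; -6 3 3)² = 7/1292, sgn +1
4πI² = N·(3j₀)²·(3jₘ)² = 131250/1147619
I = +1·√(0.114367/4π) = 0.09539945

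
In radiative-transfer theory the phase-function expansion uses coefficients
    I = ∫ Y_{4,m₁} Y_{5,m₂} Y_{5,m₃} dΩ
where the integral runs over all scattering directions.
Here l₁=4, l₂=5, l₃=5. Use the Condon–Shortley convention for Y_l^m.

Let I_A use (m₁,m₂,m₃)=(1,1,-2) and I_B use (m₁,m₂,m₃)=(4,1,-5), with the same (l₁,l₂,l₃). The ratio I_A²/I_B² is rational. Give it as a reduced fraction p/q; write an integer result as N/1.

Same 4,5,5: normalisation and zero-m 3j drop out of the ratio.
A: Δ: 4! 4! 6! / 15! → 1/3153150; sum: t=0:+1/103680 t=1:−1/2880 t=2:+1/1152 t=3:−1/5184 = 7/20736; 3j²(4 5 5; 1 1 -2) = Δ·Π!·Σ² = 35/2574  (sign -1)
B: Δ: 4! 4! 6! / 15! → 1/3153150; sum: t=0:+1/414720 = 1/414720; 3j²(4 5 5; 4 1 -5) = Δ·Π!·Σ² = 2/429  (sign +1)
I_A²/I_B² = (35/2574)/(2/429) = 35/12

35/12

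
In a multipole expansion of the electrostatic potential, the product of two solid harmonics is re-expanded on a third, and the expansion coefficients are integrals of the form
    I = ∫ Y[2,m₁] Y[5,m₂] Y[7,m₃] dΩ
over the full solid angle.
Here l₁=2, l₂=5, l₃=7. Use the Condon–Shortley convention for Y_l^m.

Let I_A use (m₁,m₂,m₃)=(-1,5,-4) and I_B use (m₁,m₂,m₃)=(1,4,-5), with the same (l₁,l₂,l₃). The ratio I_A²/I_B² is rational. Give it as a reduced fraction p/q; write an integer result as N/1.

1/40

Same 2,5,7: normalisation and zero-m 3j drop out of the ratio.
A: Δ: 0! 4! 10! / 15! → 1/15015; sum: t=0:+1/21772800 = 1/21772800; 3j²(2 5 7; -1 5 -4) = Δ·Π!·Σ² = 1/1365  (sign -1)
B: Δ: 0! 4! 10! / 15! → 1/15015; sum: t=0:+1/2177280 = 1/2177280; 3j²(2 5 7; 1 4 -5) = Δ·Π!·Σ² = 8/273  (sign +1)
I_A²/I_B² = (1/1365)/(8/273) = 1/40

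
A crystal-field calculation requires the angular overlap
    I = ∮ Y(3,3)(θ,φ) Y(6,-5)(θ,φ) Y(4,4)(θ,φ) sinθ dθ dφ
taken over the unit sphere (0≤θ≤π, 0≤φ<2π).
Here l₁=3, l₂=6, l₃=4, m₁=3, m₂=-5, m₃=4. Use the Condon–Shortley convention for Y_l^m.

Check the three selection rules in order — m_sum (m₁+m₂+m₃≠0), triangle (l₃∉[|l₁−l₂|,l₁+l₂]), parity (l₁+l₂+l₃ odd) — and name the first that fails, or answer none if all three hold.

m_sum

azimuthal sum: 3 − 5 + 4 = 2  ✗
3 ≤ 4 ≤ 9 (triangle on l)
L = 3 + 6 + 4 = 13 (odd)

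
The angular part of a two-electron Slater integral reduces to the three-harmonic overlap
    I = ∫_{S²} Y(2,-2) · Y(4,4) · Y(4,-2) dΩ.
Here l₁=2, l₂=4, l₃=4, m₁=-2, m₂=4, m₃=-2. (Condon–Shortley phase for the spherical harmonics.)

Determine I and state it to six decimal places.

-0.106180

Rules hold: Σm=0, L=10 even, 2≤4≤6.
N = 5·9·9 = 405
Δ = 2!·2!·6!/11! = 1/13860
Racah Σ t=0..2: t=0:+1/192 t=1:−1/36 t=2:+1/192 = -5/288
⇒ 3j(2 4 4; 0 0 0)² = 20/693, sgn -1
Racah Σ t=2..2: t=2:+1/2880 = 1/2880
⇒ 3j(2 4 4; -2 4 -2)² = 2/165, sgn +1
4πI² = N·(3j₀)²·(3jₘ)² = 120/847
I = -1·√(0.141677/4π) = -0.10618031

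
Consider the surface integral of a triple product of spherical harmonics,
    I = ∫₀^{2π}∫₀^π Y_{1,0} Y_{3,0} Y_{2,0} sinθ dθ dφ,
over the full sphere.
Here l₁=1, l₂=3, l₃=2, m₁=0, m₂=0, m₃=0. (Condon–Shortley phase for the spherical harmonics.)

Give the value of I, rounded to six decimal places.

Rules hold: Σm=0, L=6 even, 2≤2≤4.
N = 3·7·5 = 105
Δ = 2!·0!·4!/7! = 1/105
Racah Σ t=1..1: t=1:−1/4 = -1/4
⇒ 3j(1 3 2; 0 0 0)² = 3/35, sgn -1
(m-triple is (0,0,0) — same symbol as above.)
4πI² = N·(3j₀)²·(3jₘ)² = 27/35
I = +1·√(0.771429/4π) = 0.24776670

0.247767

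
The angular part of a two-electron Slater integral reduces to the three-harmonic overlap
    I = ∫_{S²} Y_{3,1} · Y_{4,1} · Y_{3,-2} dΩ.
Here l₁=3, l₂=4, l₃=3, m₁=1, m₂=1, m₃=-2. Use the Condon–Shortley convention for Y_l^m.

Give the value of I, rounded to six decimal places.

0.145070

Rules hold: Σm=0, L=10 even, 1≤3≤7.
N = 7·9·7 = 441
Δ = 4!·2!·4!/11! = 1/34650
Racah Σ t=1..3: t=1:−1/72 t=2:+1/16 t=3:−1/72 = 5/144
⇒ 3j(3 4 3; 0 0 0)² = 2/77, sgn -1
Racah Σ t=1..2: t=1:−1/144 t=2:+1/48 = 1/72
⇒ 3j(3 4 3; 1 1 -2)² = 16/693, sgn -1
4πI² = N·(3j₀)²·(3jₘ)² = 32/121
I = +1·√(0.264463/4π) = 0.14506992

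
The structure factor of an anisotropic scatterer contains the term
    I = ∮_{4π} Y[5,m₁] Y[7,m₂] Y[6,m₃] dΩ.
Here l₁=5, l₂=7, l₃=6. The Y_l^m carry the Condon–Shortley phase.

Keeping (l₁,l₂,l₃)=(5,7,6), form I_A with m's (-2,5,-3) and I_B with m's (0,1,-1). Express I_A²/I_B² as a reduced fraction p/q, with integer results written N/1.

64757/28900

l's match ⇒ only the (l;m) 3-j factors differ between A and B.
A: triangle coeff Δ(5,7,6) = 1/174594420; Σ_t [4,6]: t=4:+1/11612160 t=5:−1/2419200 t=6:+1/6220800 = -29/174182400; (3j)²=841/83980 [(5 7 6; -2 5 -3)], sign=+1
B: triangle coeff Δ(5,7,6) = 1/174594420; Σ_t [1,5]: t=1:−1/14515200 t=2:+1/414720 t=3:−1/103680 t=4:+1/165888 t=5:−1/2073600 = -17/9676800; (3j)²=85/19019 [(5 7 6; 0 1 -1)], sign=+1
I_A²/I_B² = (841/83980)/(85/19019) = 64757/28900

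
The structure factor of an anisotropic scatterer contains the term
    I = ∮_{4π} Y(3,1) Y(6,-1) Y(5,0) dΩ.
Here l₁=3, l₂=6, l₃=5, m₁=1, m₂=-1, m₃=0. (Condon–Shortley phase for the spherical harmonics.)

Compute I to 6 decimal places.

-0.077843

Checks pass: Σm=0; 14 even; l₃=5∈[3,9].
(2·3+1)(2·6+1)(2·5+1) = 1001
Δ: 4! 2! 8! / 15! → 1/675675
sum: t=1:−1/8640 t=2:+1/2304 t=3:−1/8640 = 7/34560
3j²(3 6 5; 0 0 0) = Δ·Π!·Σ² = 7/429  (sign -1)
sum: t=0:+1/34560 t=1:−1/3456 t=2:+1/5760 = -1/11520
3j²(3 6 5; 1 -1 0) = Δ·Π!·Σ² = 2/429  (sign +1)
combine: 4πI² = 1001·7/429·2/429 = 98/1287
take √, sign -1: I = -0.07784287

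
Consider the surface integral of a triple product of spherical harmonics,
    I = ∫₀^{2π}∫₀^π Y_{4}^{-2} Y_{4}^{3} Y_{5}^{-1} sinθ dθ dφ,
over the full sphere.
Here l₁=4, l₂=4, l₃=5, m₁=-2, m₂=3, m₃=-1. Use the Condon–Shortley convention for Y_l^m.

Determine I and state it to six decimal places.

Σlᵢ=13 odd — θ-integrand is odd under cosθ→−cosθ; I=0

0.000000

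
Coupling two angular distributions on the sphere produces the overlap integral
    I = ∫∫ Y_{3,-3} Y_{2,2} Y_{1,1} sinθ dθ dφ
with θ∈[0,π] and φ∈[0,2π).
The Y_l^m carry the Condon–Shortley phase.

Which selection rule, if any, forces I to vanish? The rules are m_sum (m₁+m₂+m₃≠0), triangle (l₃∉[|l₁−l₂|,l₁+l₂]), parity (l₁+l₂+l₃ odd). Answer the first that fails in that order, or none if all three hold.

none

azimuthal sum: -3 + 2 + 1 = 0  ✓
1 ≤ 1 ≤ 5 (triangle on l)  ✓
L = 3 + 2 + 1 = 6 (even)  ✓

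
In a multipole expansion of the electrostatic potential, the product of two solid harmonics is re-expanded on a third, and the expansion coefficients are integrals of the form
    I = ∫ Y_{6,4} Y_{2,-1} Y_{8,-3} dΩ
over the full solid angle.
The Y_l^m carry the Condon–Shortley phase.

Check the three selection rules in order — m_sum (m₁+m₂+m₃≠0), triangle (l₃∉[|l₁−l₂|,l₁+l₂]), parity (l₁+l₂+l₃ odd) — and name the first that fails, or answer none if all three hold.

Σmᵢ = 0  ✓
l₃∈[|l₁−l₂|,l₁+l₂]=[4,8], have l₃=8  ✓
Σlᵢ = 16 ⇒ even  ✓

none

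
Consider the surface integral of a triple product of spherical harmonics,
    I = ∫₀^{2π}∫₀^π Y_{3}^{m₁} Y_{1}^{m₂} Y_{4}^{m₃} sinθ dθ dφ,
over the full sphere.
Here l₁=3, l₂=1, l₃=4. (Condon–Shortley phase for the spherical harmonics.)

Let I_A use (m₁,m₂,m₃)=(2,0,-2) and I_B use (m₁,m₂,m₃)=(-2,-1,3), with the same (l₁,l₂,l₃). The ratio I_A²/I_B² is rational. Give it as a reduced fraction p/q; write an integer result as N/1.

Shared (l₁,l₂,l₃)=(3,1,4): N and (l;000)² cancel in I_A²/I_B².
A: Δ = 0!·6!·2!/9! = 1/252; Racah Σ t=0..0: t=0:+1/120 = 1/120; ⇒ 3j(3 1 4; 2 0 -2)² = 1/21, sgn +1
B: Δ = 0!·6!·2!/9! = 1/252; Racah Σ t=0..0: t=0:+1/240 = 1/240; ⇒ 3j(3 1 4; -2 -1 3)² = 1/12, sgn -1
I_A²/I_B² = (1/21)/(1/12) = 4/7

4/7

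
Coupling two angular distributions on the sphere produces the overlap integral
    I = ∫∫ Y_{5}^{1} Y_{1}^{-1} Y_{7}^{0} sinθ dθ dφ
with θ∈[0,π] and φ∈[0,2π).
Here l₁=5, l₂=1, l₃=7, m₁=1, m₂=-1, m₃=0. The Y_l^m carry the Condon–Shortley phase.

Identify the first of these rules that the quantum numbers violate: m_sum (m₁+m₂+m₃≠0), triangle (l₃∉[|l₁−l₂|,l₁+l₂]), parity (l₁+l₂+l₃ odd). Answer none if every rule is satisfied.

m₁+m₂+m₃ = 1 − 1 + 0 = 0  ✓
triangle: |5−1|=4 ≤ l₃=7 ≤ 5+1=6  ✗
parity: l₁+l₂+l₃ = 13 is odd

triangle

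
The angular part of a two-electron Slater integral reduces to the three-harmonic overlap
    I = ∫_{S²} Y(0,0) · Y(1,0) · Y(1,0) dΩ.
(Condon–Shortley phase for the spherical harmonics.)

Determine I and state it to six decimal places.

0.282095

Rules hold: Σm=0, L=2 even, 1≤1≤1.
N = 1·3·3 = 9
Δ = 0!·0!·2!/3! = 1/3
Racah Σ t=0..0: t=0:+1/1 = 1/1
⇒ 3j(0 1 1; 0 0 0)² = 1/3, sgn -1
(m-triple is (0,0,0) — same symbol as above.)
4πI² = N·(3j₀)²·(3jₘ)² = 1/1
I = +1·√(1/4π) = 0.28209479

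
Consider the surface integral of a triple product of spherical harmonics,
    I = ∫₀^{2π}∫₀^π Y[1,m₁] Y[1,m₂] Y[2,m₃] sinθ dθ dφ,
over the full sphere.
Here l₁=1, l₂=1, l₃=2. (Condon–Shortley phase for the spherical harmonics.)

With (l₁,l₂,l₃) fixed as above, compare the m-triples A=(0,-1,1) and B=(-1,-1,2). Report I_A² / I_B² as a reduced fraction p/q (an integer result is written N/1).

Same 1,1,2: normalisation and zero-m 3j drop out of the ratio.
A: Δ: 0! 2! 2! / 5! → 1/30; sum: t=0:+1/2 = 1/2; 3j²(1 1 2; 0 -1 1) = Δ·Π!·Σ² = 1/10  (sign -1)
B: Δ: 0! 2! 2! / 5! → 1/30; sum: t=0:+1/4 = 1/4; 3j²(1 1 2; -1 -1 2) = Δ·Π!·Σ² = 1/5  (sign +1)
I_A²/I_B² = (1/10)/(1/5) = 1/2

1/2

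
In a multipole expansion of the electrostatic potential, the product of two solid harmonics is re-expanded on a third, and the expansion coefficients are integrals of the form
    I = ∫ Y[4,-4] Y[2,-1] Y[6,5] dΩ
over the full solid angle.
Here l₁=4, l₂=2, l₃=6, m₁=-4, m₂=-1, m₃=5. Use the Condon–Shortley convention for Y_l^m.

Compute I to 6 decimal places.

-0.204295

m-sum 0 ✓  L=12 even ✓  2≤6≤6 ✓
Π(2lᵢ+1) = 9×5×13 = 585
triangle coeff Δ(4,2,6) = 1/6435
Σ_t [0,0]: t=0:+1/2304 = 1/2304
(3j)²=5/143 [(4 2 6; 0 0 0)], sign=+1
Σ_t [0,0]: t=0:+1/241920 = 1/241920
(3j)²=1/39 [(4 2 6; -4 -1 5)], sign=-1
⇒ 4πI² = 75/143
I = (-1)√(75/143/(4π)) = -0.20429497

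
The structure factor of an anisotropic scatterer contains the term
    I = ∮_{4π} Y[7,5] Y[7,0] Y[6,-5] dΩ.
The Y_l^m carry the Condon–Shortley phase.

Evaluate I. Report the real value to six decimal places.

-0.148333

Rules hold: Σm=0, L=20 even, 0≤6≤14.
N = 15·15·13 = 2925
Δ = 8!·6!·6!/21! = 1/2444321880
Racah Σ t=1..7: t=1:−1/2612736000 t=2:+1/20736000 t=3:−1/1658880 t=4:+1/746496 t=5:−1/1658880 t=6:+1/20736000 t=7:−1/2612736000 = 1/4354560
⇒ 3j(7 7 6; 0 0 0)² = 1000/138567, sgn +1
Racah Σ t=1..2: t=1:−1/435456000 t=2:+1/124416000 = 1/174182400
⇒ 3j(7 7 6; 5 0 -5)² = 55/4199, sgn -1
4πI² = N·(3j₀)²·(3jₘ)² = 375000/1356277
I = -1·√(0.276492/4π) = -0.14833256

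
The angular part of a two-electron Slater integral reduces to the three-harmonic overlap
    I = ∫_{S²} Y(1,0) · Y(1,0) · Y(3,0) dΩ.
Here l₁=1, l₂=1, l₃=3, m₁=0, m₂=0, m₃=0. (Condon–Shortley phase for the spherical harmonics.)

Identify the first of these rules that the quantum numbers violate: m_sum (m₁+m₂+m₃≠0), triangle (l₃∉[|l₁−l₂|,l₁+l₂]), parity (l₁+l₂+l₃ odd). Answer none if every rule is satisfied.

azimuthal sum: 0 + 0 + 0 = 0  ✓
0 ≤ 3 ≤ 2 (triangle on l)  ✗
L = 1 + 1 + 3 = 5 (odd)

triangle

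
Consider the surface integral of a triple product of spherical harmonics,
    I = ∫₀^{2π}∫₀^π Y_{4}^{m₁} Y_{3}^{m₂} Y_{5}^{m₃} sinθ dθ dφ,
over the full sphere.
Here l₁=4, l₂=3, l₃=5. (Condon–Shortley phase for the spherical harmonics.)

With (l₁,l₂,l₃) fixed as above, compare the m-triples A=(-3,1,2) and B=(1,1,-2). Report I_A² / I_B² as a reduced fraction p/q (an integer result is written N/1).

l's match ⇒ only the (l;m) 3-j factors differ between A and B.
A: triangle coeff Δ(4,3,5) = 1/180180; Σ_t [1,2]: t=1:−1/4320 t=2:+1/960 = 7/8640; (3j)²=343/12870 [(4 3 5; -3 1 2)], sign=-1
B: triangle coeff Δ(4,3,5) = 1/180180; Σ_t [0,2]: t=0:+1/1728 t=1:−1/288 t=2:+1/960 = -1/540; (3j)²=128/6435 [(4 3 5; 1 1 -2)], sign=+1
I_A²/I_B² = (343/12870)/(128/6435) = 343/256

343/256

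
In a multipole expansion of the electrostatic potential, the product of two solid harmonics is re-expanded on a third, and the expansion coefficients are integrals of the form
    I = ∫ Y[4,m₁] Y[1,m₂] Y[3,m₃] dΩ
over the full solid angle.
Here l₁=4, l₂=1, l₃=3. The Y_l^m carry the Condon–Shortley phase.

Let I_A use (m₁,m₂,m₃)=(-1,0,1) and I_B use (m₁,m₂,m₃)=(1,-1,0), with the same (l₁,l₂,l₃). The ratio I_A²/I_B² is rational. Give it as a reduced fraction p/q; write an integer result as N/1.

Same 4,1,3: normalisation and zero-m 3j drop out of the ratio.
A: Δ: 2! 6! 0! / 9! → 1/252; sum: t=1:−1/48 = -1/48; 3j²(4 1 3; -1 0 1) = Δ·Π!·Σ² = 5/84  (sign -1)
B: Δ: 2! 6! 0! / 9! → 1/252; sum: t=0:+1/72 = 1/72; 3j²(4 1 3; 1 -1 0) = Δ·Π!·Σ² = 5/126  (sign -1)
I_A²/I_B² = (5/84)/(5/126) = 3/2

3/2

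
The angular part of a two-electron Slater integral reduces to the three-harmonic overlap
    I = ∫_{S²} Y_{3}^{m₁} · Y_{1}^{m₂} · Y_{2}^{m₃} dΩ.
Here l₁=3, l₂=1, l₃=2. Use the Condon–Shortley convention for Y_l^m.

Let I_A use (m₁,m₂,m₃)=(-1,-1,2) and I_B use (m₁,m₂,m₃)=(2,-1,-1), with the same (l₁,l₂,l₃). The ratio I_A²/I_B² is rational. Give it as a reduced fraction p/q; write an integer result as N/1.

1/10

Same 3,1,2: normalisation and zero-m 3j drop out of the ratio.
A: Δ: 2! 4! 0! / 7! → 1/105; sum: t=0:+1/48 = 1/48; 3j²(3 1 2; -1 -1 2) = Δ·Π!·Σ² = 1/105  (sign +1)
B: Δ: 2! 4! 0! / 7! → 1/105; sum: t=0:+1/12 = 1/12; 3j²(3 1 2; 2 -1 -1) = Δ·Π!·Σ² = 2/21  (sign -1)
I_A²/I_B² = (1/105)/(2/21) = 1/10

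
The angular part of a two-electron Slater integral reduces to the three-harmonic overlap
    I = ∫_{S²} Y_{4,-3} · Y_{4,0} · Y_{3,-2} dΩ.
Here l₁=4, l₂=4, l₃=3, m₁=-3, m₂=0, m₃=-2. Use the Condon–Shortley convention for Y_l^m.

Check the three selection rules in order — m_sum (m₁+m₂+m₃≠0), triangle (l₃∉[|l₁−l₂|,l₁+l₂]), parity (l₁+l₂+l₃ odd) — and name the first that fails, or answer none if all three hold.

Σmᵢ = -5  ✗
l₃∈[|l₁−l₂|,l₁+l₂]=[0,8], have l₃=3
Σlᵢ = 11 ⇒ odd

m_sum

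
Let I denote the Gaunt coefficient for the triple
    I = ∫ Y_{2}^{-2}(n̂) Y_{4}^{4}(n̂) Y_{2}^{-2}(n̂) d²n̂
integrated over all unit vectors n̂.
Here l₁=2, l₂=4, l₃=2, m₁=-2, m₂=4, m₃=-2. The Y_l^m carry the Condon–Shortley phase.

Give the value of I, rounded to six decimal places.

0.337168

Rules hold: Σm=0, L=8 even, 2≤2≤6.
N = 5·9·5 = 225
Δ = 4!·0!·4!/9! = 1/630
Racah Σ t=2..2: t=2:+1/16 = 1/16
⇒ 3j(2 4 2; 0 0 0)² = 2/35, sgn +1
Racah Σ t=4..4: t=4:+1/576 = 1/576
⇒ 3j(2 4 2; -2 4 -2)² = 1/9, sgn +1
4πI² = N·(3j₀)²·(3jₘ)² = 10/7
I = +1·√(1.42857/4π) = 0.33716777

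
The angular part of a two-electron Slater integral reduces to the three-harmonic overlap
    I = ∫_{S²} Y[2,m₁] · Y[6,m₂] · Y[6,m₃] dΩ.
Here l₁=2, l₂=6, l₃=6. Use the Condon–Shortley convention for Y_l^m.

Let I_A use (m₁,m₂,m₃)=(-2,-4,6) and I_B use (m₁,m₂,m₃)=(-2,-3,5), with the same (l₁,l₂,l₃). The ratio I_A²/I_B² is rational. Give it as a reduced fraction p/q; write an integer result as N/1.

2/5

l's match ⇒ only the (l;m) 3-j factors differ between A and B.
A: triangle coeff Δ(2,6,6) = 1/90090; Σ_t [2,2]: t=2:+1/14515200 = 1/14515200; (3j)²=2/455 [(2 6 6; -2 -4 6)], sign=+1
B: triangle coeff Δ(2,6,6) = 1/90090; Σ_t [2,2]: t=2:+1/1451520 = 1/1451520; (3j)²=1/91 [(2 6 6; -2 -3 5)], sign=-1
I_A²/I_B² = (2/455)/(1/91) = 2/5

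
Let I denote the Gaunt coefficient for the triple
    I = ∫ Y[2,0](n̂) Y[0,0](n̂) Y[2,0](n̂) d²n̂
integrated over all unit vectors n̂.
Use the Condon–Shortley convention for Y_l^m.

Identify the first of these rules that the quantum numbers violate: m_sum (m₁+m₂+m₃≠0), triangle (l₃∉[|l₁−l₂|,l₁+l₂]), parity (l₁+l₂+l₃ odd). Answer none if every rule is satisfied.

none

Σmᵢ = 0  ✓
l₃∈[|l₁−l₂|,l₁+l₂]=[2,2], have l₃=2  ✓
Σlᵢ = 4 ⇒ even  ✓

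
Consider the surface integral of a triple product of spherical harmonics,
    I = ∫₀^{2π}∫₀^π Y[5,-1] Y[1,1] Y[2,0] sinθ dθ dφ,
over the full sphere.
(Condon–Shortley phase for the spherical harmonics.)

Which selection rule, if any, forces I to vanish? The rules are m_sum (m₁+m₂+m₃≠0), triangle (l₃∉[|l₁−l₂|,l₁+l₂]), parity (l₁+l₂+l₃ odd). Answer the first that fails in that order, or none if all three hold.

Σmᵢ = 0  ✓
l₃∈[|l₁−l₂|,l₁+l₂]=[4,6], have l₃=2  ✗
Σlᵢ = 8 ⇒ even

triangle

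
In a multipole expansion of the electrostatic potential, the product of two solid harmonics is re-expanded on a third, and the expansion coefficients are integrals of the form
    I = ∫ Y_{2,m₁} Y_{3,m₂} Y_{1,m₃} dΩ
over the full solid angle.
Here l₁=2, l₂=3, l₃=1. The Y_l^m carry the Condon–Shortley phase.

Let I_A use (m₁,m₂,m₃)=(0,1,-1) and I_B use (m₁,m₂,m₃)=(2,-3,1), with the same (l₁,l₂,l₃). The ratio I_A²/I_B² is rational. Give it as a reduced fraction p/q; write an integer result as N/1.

2/5

Same 2,3,1: normalisation and zero-m 3j drop out of the ratio.
A: Δ: 4! 0! 2! / 7! → 1/105; sum: t=2:+1/8 = 1/8; 3j²(2 3 1; 0 1 -1) = Δ·Π!·Σ² = 2/35  (sign +1)
B: Δ: 4! 0! 2! / 7! → 1/105; sum: t=0:+1/48 = 1/48; 3j²(2 3 1; 2 -3 1) = Δ·Π!·Σ² = 1/7  (sign +1)
I_A²/I_B² = (2/35)/(1/7) = 2/5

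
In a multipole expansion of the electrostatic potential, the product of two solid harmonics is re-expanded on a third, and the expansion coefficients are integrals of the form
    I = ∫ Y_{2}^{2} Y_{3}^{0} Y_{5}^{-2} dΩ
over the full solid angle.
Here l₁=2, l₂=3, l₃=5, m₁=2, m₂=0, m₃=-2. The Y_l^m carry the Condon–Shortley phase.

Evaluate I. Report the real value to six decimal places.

0.141758

m-sum 0 ✓  L=10 even ✓  1≤5≤5 ✓
Π(2lᵢ+1) = 5×7×11 = 385
triangle coeff Δ(2,3,5) = 1/2310
Σ_t [0,0]: t=0:+1/144 = 1/144
(3j)²=10/231 [(2 3 5; 0 0 0)], sign=-1
Σ_t [0,0]: t=0:+1/864 = 1/864
(3j)²=1/66 [(2 3 5; 2 0 -2)], sign=-1
⇒ 4πI² = 25/99
I = (+1)√(25/99/(4π)) = 0.14175797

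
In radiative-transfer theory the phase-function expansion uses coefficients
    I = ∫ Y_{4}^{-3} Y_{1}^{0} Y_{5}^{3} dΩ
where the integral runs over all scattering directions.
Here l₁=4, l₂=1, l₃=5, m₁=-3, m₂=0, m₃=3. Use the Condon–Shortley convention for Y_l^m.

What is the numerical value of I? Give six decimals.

Checks pass: Σm=0; 10 even; l₃=5∈[3,5].
(2·4+1)(2·1+1)(2·5+1) = 297
Δ: 0! 8! 2! / 11! → 1/495
sum: t=0:+1/576 = 1/576
3j²(4 1 5; 0 0 0) = Δ·Π!·Σ² = 5/99  (sign -1)
sum: t=0:+1/5040 = 1/5040
3j²(4 1 5; -3 0 3) = Δ·Π!·Σ² = 16/495  (sign +1)
combine: 4πI² = 297·5/99·16/495 = 16/33
take √, sign -1: I = -0.19642560

-0.196426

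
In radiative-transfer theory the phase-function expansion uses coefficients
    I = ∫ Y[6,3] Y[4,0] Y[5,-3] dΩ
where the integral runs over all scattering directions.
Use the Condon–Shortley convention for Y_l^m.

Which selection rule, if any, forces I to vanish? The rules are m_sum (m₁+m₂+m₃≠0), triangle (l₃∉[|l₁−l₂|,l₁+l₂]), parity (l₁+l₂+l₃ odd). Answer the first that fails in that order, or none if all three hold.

azimuthal sum: 3 + 0 − 3 = 0  ✓
2 ≤ 5 ≤ 10 (triangle on l)  ✓
L = 6 + 4 + 5 = 15 (odd)  ✗

parity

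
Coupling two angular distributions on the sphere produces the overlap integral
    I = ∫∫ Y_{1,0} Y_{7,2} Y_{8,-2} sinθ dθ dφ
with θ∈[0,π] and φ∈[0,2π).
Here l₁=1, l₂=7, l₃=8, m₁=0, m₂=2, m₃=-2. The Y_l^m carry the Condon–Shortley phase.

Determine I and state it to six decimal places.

Checks pass: Σm=0; 16 even; l₃=8∈[6,8].
(2·1+1)(2·7+1)(2·8+1) = 765
Δ: 0! 2! 14! / 17! → 1/2040
sum: t=0:+1/25401600 = 1/25401600
3j²(1 7 8; 0 0 0) = Δ·Π!·Σ² = 8/255  (sign +1)
sum: t=0:+1/43545600 = 1/43545600
3j²(1 7 8; 0 2 -2) = Δ·Π!·Σ² = 1/34  (sign +1)
combine: 4πI² = 765·8/255·1/34 = 12/17
take √, sign +1: I = 0.23700703

0.237007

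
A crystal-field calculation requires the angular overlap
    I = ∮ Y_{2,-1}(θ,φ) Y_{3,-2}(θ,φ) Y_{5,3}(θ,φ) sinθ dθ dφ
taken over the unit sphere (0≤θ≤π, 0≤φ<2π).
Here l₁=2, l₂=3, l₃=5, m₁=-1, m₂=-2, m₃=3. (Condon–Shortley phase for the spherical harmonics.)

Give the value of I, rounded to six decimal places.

-0.253584

Rules hold: Σm=0, L=10 even, 1≤5≤5.
N = 5·7·11 = 385
Δ = 0!·4!·6!/11! = 1/2310
Racah Σ t=0..0: t=0:+1/144 = 1/144
⇒ 3j(2 3 5; 0 0 0)² = 10/231, sgn -1
Racah Σ t=0..0: t=0:+1/720 = 1/720
⇒ 3j(2 3 5; -1 -2 3)² = 8/165, sgn +1
4πI² = N·(3j₀)²·(3jₘ)² = 80/99
I = -1·√(0.808081/4π) = -0.25358436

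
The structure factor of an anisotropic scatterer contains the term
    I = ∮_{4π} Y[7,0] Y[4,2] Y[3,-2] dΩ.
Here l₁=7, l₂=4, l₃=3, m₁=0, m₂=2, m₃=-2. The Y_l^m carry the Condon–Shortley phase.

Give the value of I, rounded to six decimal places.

0.081694

Rules hold: Σm=0, L=14 even, 3≤3≤11.
N = 15·9·7 = 945
Δ = 8!·6!·0!/15! = 1/45045
Racah Σ t=4..4: t=4:+1/20736 = 1/20736
⇒ 3j(7 4 3; 0 0 0)² = 35/1287, sgn -1
Racah Σ t=6..6: t=6:+1/172800 = 1/172800
⇒ 3j(7 4 3; 0 2 -2)² = 7/2145, sgn -1
4πI² = N·(3j₀)²·(3jₘ)² = 1715/20449
I = +1·√(0.0838672/4π) = 0.08169418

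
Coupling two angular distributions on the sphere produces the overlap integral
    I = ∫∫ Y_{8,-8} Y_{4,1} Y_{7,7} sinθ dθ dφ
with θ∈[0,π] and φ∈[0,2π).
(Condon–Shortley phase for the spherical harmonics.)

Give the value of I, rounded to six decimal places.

L=19 odd ⇒ parity kills the (l;000) factor ⇒ I = 0

0.000000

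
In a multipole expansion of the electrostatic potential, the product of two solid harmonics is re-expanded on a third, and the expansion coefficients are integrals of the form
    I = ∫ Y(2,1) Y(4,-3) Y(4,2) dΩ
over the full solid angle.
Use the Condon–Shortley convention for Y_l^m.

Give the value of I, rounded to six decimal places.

-0.187702

Rules hold: Σm=0, L=10 even, 2≤4≤6.
N = 5·9·9 = 405
Δ = 2!·2!·6!/11! = 1/13860
Racah Σ t=0..2: t=0:+1/192 t=1:−1/36 t=2:+1/192 = -5/288
⇒ 3j(2 4 4; 0 0 0)² = 20/693, sgn -1
Racah Σ t=0..1: t=0:+1/240 t=1:−1/1440 = 1/288
⇒ 3j(2 4 4; 1 -3 2)² = 5/132, sgn +1
4πI² = N·(3j₀)²·(3jₘ)² = 375/847
I = -1·√(0.442739/4π) = -0.18770204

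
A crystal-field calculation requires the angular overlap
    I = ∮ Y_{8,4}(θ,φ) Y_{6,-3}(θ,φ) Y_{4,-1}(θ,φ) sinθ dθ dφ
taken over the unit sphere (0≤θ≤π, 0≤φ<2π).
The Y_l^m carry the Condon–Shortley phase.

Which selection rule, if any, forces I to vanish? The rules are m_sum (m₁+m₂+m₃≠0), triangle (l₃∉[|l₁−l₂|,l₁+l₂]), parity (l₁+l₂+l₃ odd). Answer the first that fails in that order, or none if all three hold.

azimuthal sum: 4 − 3 − 1 = 0  ✓
2 ≤ 4 ≤ 14 (triangle on l)  ✓
L = 8 + 6 + 4 = 18 (even)  ✓

none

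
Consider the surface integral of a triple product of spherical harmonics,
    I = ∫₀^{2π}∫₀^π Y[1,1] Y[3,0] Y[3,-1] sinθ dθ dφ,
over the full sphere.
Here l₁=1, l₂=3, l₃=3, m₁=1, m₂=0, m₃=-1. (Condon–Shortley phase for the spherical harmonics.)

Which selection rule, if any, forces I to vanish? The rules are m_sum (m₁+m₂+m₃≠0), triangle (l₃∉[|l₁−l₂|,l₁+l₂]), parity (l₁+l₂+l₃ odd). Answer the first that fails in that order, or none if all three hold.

m₁+m₂+m₃ = 1 + 0 − 1 = 0  ✓
triangle: |1−3|=2 ≤ l₃=3 ≤ 1+3=4  ✓
parity: l₁+l₂+l₃ = 7 is odd  ✗

parity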